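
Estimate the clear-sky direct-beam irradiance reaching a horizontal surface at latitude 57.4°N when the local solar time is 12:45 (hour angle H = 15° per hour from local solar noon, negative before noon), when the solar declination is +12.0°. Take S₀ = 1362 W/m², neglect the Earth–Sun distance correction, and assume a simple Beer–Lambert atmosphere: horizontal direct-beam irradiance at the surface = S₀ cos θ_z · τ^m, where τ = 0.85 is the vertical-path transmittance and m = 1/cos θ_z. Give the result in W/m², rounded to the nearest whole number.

Hour angle H = 15° × (12.75 − 12) = 11.25°.
With φ = 57.4°, δ = 12.0°, H = 11.25°: sin φ sin δ = 0.1752, cos φ cos δ cos H = 0.5169, so cos θ_z = 0.6921.
Air mass m = 1/cos θ_z = 1/0.6921 = 1.445; τ^m = 0.85^1.445 = 0.7907.
Surface direct beam = 1362 × 0.6921 × 0.7907 = 745.35 W/m².

745 W/m²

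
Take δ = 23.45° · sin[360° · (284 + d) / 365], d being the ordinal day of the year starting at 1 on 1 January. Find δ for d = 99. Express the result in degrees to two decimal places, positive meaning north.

+7.15°

360 × (284 + 99) / 365 = 377.753°; sin(377.753°) = 0.3049.
δ = 23.45 × 0.3049 = 7.150° ≈ +7.15°.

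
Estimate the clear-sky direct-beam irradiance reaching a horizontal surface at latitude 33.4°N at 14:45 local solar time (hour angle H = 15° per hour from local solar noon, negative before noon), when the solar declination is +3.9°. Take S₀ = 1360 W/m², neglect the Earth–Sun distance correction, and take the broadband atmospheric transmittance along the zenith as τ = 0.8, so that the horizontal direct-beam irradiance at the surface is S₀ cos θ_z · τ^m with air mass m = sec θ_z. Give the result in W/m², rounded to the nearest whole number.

Hour angle H = 15° × (14.75 − 12) = 41.25°.
cos θ_z = sin(33.4°) sin(3.9°) + cos(33.4°) cos(3.9°) cos(41.25°) = 0.0374 + 0.6262 = 0.6636.
Air mass m = 1/cos θ_z = 1/0.6636 = 1.507; τ^m = 0.8^1.507 = 0.7144.
Surface direct beam = 1360 × 0.6636 × 0.7144 = 644.74 W/m².

645 W/m²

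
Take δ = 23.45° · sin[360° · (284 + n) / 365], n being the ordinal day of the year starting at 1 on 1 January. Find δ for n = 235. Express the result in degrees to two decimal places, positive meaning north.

+11.05°

360 × (284 + 235) / 365 = 511.890°; sin(511.890°) = 0.4712.
δ = 23.45 × 0.4712 = 11.050° ≈ +11.05°.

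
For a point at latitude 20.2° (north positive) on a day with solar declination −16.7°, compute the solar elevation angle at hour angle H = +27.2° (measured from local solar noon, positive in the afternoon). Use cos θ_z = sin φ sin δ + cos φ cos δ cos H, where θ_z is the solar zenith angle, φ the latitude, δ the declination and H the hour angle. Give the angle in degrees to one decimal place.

44.4°

cos θ_z = sin φ sin δ + cos φ cos δ cos H = (0.3453)(-0.2874) + (0.9385)(0.9578)(0.8894) = 0.7002.
θ_z = arccos(0.7002) = 45.56°, so the elevation is 90° − 45.56° = 44.44°.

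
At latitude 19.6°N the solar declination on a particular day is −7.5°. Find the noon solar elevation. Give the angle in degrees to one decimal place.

At local solar noon the hour angle is zero, so the elevation is 90° − |φ − δ| = 90° − |19.6° − (-7.5°)| = 90° − 27.1° = 62.9°.

62.9°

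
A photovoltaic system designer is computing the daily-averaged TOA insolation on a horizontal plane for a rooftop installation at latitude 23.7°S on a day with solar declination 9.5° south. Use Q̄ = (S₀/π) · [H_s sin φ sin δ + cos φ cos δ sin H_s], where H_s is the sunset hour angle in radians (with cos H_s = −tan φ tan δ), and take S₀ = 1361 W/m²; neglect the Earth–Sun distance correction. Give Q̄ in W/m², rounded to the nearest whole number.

437 W/m²

−tan φ tan δ = −(-0.4390)(-0.1673) = -0.0734; H_s = arccos(-0.0734) = 94.21°. In radians, H_s = 1.6443.
H_s sin φ sin δ = 1.6443 × -0.4019 × -0.1650 = 0.1090.
cos φ cos δ sin H_s = 0.9157 × 0.9863 × 0.9973 = 0.9007.
Q̄ = (1361/π) × (0.1090 + 0.9007) = 433.22 × 1.0097 = 437.42 W/m².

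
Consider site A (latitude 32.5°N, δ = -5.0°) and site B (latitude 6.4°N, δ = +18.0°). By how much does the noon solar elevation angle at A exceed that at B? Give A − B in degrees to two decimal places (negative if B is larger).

-25.90°

A: 90° − |32.5 − (-5.0)| = 52.50°.
B: 90° − |6.4 − (18.0)| = 78.40°.
A − B = 52.50 − 78.40 = -25.90°.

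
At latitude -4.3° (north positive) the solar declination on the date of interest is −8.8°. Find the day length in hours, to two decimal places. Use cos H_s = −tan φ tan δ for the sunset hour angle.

cos H_s = −tan(-4.3°) · tan(-8.8°) = -0.0116, so H_s = arccos(-0.0116) = 90.66°.
Day length = 2 H_s / 15° h⁻¹ = 181.32° / 15 = 12.088 h.

12.09 hours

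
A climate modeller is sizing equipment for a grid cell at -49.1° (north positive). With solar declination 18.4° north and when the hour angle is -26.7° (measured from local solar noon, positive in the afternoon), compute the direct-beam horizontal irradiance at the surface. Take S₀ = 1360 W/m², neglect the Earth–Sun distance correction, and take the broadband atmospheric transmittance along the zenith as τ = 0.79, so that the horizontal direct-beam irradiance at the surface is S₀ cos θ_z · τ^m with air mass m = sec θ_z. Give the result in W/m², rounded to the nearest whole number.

204 W/m²

cos θ_z = sin φ sin δ + cos φ cos δ cos H = (-0.7559)(0.3156) + (0.6547)(0.9489)(0.8934) = 0.3165.
Air mass m = 1/cos θ_z = 1/0.3165 = 3.160; τ^m = 0.79^3.160 = 0.4748.
Surface direct beam = 1360 × 0.3165 × 0.4748 = 204.37 W/m².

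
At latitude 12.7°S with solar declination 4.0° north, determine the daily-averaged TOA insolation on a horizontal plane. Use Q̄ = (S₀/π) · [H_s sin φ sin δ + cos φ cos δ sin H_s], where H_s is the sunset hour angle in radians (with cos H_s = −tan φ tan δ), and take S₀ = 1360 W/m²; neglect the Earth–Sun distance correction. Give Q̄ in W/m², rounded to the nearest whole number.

411 W/m²

−tan φ tan δ = −(-0.2254)(0.0699) = 0.0158; H_s = arccos(0.0158) = 89.09°. In radians, H_s = 1.5549.
H_s sin φ sin δ = 1.5549 × -0.2198 × 0.0698 = -0.0239.
cos φ cos δ sin H_s = 0.9755 × 0.9976 × 0.9999 = 0.9731.
Q̄ = (1360/π) × (-0.0239 + 0.9731) = 432.90 × 0.9492 = 410.91 W/m².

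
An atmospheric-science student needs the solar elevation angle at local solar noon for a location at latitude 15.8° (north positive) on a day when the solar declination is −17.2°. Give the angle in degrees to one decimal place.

At local solar noon the hour angle is zero, so the elevation is 90° − |φ − δ| = 90° − |15.8° − (-17.2°)| = 90° − 33.0° = 57.0°.

57.0°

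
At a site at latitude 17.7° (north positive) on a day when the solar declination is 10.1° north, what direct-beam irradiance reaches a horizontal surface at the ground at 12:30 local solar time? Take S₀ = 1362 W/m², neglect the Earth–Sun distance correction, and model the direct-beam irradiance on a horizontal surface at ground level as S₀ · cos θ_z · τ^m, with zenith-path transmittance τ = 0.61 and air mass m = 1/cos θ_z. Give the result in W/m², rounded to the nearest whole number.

810 W/m²

Hour angle H = 15° × (12.5 − 12) = 7.50°.
cos θ_z = sin(17.7°) sin(10.1°) + cos(17.7°) cos(10.1°) cos(7.50°) = 0.0533 + 0.9299 = 0.9832.
Air mass m = 1/cos θ_z = 1/0.9832 = 1.017; τ^m = 0.61^1.017 = 0.6049.
Surface direct beam = 1362 × 0.9832 × 0.6049 = 810.03 W/m².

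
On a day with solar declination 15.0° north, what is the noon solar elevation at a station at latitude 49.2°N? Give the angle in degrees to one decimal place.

55.8°

At local solar noon the hour angle is zero, so the elevation is 90° − |φ − δ| = 90° − |49.2° − (15.0°)| = 90° − 34.2° = 55.8°.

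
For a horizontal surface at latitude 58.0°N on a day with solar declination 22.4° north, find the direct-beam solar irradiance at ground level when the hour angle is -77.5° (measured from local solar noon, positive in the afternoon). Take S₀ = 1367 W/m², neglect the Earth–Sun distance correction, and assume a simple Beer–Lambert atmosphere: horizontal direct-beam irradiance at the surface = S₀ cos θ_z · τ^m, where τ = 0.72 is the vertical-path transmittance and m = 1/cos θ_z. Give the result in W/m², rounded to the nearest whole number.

273 W/m²

With φ = 58.0°, δ = 22.4°, H = -77.50°: sin φ sin δ = 0.3232, cos φ cos δ cos H = 0.1060, so cos θ_z = 0.4292.
Air mass m = 1/cos θ_z = 1/0.4292 = 2.330; τ^m = 0.72^2.330 = 0.4651.
Surface direct beam = 1367 × 0.4292 × 0.4651 = 272.88 W/m².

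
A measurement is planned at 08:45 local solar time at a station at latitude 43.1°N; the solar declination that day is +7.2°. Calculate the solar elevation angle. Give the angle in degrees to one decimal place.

34.3°

Hour angle H = 15° × (8.75 − 12) = -48.75°.
With φ = 43.1°, δ = 7.2°, H = -48.75°: sin φ sin δ = 0.0856, cos φ cos δ cos H = 0.4776, so cos θ_z = 0.5632.
θ_z = arccos(0.5632) = 55.72°, so the elevation is 90° − 55.72° = 34.28°.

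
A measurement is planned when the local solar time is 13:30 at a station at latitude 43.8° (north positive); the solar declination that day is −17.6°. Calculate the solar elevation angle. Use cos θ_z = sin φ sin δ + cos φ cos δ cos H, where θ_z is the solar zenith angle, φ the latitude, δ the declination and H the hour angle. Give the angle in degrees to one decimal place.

25.2°

Hour angle H = 15° × (13.5 − 12) = 22.50°.
With φ = 43.8°, δ = -17.6°, H = 22.50°: sin φ sin δ = -0.2093, cos φ cos δ cos H = 0.6356, so cos θ_z = 0.4263.
θ_z = arccos(0.4263) = 64.77°, so the elevation is 90° − 64.77° = 25.23°.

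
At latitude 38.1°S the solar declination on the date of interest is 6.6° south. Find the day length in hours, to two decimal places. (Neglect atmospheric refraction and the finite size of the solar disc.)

The sunset hour angle satisfies cos H_s = −tan φ tan δ = -0.0907, giving H_s = 95.20°.
Day length = 2 H_s / 15° h⁻¹ = 190.40° / 15 = 12.693 h.

12.69 hours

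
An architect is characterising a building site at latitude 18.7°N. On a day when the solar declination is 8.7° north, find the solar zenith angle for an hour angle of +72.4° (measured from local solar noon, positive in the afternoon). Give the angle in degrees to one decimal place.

70.6°

cos θ_z = sin(18.7°) sin(8.7°) + cos(18.7°) cos(8.7°) cos(72.40°) = 0.0485 + 0.2831 = 0.3316.
θ_z = arccos(0.3316) = 70.63°.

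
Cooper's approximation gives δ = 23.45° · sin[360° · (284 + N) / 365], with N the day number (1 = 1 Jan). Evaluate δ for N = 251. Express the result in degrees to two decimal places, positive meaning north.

+5.01°

360 × (284 + 251) / 365 = 527.671°; sin(527.671°) = 0.2135.
δ = 23.45 × 0.2135 = 5.007° ≈ +5.01°.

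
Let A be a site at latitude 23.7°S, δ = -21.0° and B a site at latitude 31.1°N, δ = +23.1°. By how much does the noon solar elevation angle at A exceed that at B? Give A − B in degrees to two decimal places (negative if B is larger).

+5.30°

A: 90° − |-23.7 − (-21.0)| = 87.30°.
B: 90° − |31.1 − (23.1)| = 82.00°.
A − B = 87.30 − 82.00 = 5.30°.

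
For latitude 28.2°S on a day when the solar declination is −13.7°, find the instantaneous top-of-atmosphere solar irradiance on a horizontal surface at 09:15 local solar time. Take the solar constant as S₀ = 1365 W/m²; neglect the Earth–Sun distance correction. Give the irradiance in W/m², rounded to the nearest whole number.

Hour angle H = 15° × (9.25 − 12) = -41.25°.
With φ = -28.2°, δ = -13.7°, H = -41.25°: sin φ sin δ = 0.1119, cos φ cos δ cos H = 0.6437, so cos θ_z = 0.7556.
Top-of-atmosphere irradiance = S₀ cos θ_z = 1365 × 0.7556 = 1031.39 W/m².

1031 W/m²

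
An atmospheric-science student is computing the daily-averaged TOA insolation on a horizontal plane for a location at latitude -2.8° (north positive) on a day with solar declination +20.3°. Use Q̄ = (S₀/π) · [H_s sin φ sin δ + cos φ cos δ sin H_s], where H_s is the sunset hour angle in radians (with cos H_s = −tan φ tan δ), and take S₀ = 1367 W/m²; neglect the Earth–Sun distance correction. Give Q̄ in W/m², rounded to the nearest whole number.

−tan φ tan δ = −(-0.0489)(0.3699) = 0.0181; H_s = arccos(0.0181) = 88.96°. In radians, H_s = 1.5526.
H_s sin φ sin δ = 1.5526 × -0.0488 × 0.3469 = -0.0263.
cos φ cos δ sin H_s = 0.9988 × 0.9379 × 0.9998 = 0.9366.
Q̄ = (1367/π) × (-0.0263 + 0.9366) = 435.13 × 0.9103 = 396.10 W/m².

396 W/m²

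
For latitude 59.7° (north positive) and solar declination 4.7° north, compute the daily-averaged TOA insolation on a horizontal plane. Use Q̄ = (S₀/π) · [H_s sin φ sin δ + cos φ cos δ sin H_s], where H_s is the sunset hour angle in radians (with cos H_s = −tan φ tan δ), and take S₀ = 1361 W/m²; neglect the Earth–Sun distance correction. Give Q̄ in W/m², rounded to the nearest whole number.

−tan φ tan δ = −(1.7113)(0.0822) = -0.1407; H_s = arccos(-0.1407) = 98.09°. In radians, H_s = 1.7120.
H_s sin φ sin δ = 1.7120 × 0.8634 × 0.0819 = 0.1211.
cos φ cos δ sin H_s = 0.5045 × 0.9966 × 0.9900 = 0.4978.
Q̄ = (1361/π) × (0.1211 + 0.4978) = 433.22 × 0.6189 = 268.12 W/m².

268 W/m²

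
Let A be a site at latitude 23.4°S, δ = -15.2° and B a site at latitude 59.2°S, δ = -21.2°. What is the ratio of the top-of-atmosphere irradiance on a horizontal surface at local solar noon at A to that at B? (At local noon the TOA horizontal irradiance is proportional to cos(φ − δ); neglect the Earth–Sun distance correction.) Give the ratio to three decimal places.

1.256

A: cos θ_z = cos(-23.4° − (-15.2°)) = 0.9898.
B: cos θ_z = cos(-59.2° − (-21.2°)) = 0.7880.
Ratio A/B = 0.9898 / 0.7880 = 1.2561.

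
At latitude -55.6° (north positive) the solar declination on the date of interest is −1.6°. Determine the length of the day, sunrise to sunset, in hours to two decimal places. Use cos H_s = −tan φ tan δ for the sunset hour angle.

12.31 hours

The sunset hour angle satisfies cos H_s = −tan φ tan δ = -0.0408, giving H_s = 92.34°.
Day length = 2 H_s / 15° h⁻¹ = 184.68° / 15 = 12.312 h.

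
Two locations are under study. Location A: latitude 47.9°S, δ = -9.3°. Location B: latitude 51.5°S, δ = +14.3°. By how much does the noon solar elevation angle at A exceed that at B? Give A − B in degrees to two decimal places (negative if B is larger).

+27.20°

A: 90° − |-47.9 − (-9.3)| = 51.40°.
B: 90° − |-51.5 − (14.3)| = 24.20°.
A − B = 51.40 − 24.20 = 27.20°.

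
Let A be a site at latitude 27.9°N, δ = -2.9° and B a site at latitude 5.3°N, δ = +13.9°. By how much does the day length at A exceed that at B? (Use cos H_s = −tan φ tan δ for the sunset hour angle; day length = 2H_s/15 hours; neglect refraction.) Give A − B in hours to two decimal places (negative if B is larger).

A: H_s = arccos(−tan 27.9° · tan -2.9°) = 88.46°, so 2H_s/15 = 11.7947 h.
B: H_s = arccos(−tan 5.3° · tan 13.9°) = 91.32°, so 2H_s/15 = 12.1760 h.
A − B = 11.7947 − 12.1760 = -0.3813 h.

-0.38 h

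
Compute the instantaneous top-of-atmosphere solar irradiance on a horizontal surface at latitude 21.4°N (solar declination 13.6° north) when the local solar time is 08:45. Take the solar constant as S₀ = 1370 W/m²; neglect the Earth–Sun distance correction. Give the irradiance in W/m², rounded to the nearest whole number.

935 W/m²

Hour angle H = 15° × (8.75 − 12) = -48.75°.
With φ = 21.4°, δ = 13.6°, H = -48.75°: sin φ sin δ = 0.0858, cos φ cos δ cos H = 0.5967, so cos θ_z = 0.6825.
Top-of-atmosphere irradiance = S₀ cos θ_z = 1370 × 0.6825 = 935.02 W/m².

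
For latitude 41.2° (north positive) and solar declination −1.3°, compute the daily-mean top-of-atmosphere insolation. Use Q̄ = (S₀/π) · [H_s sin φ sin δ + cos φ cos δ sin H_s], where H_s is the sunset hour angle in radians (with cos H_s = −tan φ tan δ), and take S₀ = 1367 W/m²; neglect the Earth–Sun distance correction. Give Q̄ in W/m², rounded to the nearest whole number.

−tan φ tan δ = −(0.8754)(-0.0227) = 0.0199; H_s = arccos(0.0199) = 88.86°. In radians, H_s = 1.5509.
H_s sin φ sin δ = 1.5509 × 0.6587 × -0.0227 = -0.0232.
cos φ cos δ sin H_s = 0.7524 × 0.9997 × 0.9998 = 0.7520.
Q̄ = (1367/π) × (-0.0232 + 0.7520) = 435.13 × 0.7288 = 317.12 W/m².

317 W/m²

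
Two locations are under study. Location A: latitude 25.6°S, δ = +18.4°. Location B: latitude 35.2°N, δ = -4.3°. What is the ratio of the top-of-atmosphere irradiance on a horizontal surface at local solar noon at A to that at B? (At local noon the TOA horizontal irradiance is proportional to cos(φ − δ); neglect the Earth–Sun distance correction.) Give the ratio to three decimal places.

0.932

A: cos θ_z = cos(-25.6° − (18.4°)) = 0.7193.
B: cos θ_z = cos(35.2° − (-4.3°)) = 0.7716.
Ratio A/B = 0.7193 / 0.7716 = 0.9322.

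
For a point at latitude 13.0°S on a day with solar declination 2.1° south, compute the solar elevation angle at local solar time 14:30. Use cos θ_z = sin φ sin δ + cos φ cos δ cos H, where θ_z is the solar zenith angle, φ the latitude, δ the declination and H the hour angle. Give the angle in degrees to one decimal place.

51.3°

Hour angle H = 15° × (14.5 − 12) = 37.50°.
cos θ_z = sin φ sin δ + cos φ cos δ cos H = (-0.2250)(-0.0366) + (0.9744)(0.9993)(0.7934) = 0.7808.
θ_z = arccos(0.7808) = 38.67°, so the elevation is 90° − 38.67° = 51.33°.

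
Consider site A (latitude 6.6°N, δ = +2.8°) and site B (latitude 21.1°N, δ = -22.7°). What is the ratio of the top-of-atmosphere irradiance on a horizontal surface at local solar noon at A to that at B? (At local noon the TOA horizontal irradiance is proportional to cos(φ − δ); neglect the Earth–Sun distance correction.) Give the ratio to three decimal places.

1.382

A: cos θ_z = cos(6.6° − (2.8°)) = 0.9978.
B: cos θ_z = cos(21.1° − (-22.7°)) = 0.7218.
Ratio A/B = 0.9978 / 0.7218 = 1.3824.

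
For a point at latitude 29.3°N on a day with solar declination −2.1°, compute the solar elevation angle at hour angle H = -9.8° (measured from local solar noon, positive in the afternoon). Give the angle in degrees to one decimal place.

57.2°

With φ = 29.3°, δ = -2.1°, H = -9.80°: sin φ sin δ = -0.0179, cos φ cos δ cos H = 0.8588, so cos θ_z = 0.8409.
θ_z = arccos(0.8409) = 32.76°, so the elevation is 90° − 32.76° = 57.24°.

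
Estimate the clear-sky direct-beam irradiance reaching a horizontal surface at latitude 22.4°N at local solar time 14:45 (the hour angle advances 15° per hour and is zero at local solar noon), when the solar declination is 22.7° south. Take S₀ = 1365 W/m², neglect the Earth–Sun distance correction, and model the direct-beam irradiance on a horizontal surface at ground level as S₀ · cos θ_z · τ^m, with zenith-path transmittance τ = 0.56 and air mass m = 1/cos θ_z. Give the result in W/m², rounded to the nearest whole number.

Hour angle H = 15° × (14.75 − 12) = 41.25°.
With φ = 22.4°, δ = -22.7°, H = 41.25°: sin φ sin δ = -0.1471, cos φ cos δ cos H = 0.6413, so cos θ_z = 0.4942.
Air mass m = 1/cos θ_z = 1/0.4942 = 2.023; τ^m = 0.56^2.023 = 0.3094.
Surface direct beam = 1365 × 0.4942 × 0.3094 = 208.72 W/m².

209 W/m²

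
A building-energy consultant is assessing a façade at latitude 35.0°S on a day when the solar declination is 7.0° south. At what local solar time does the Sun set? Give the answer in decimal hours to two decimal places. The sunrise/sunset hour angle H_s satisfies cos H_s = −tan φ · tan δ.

−tan φ tan δ = −(-0.7002)(-0.1228) = -0.0860; H_s = arccos(-0.0860) = 94.93°.
Sunset is at 12 + H_s/15 = 12 + 6.329 = 18.329 h local solar time.

18.33 h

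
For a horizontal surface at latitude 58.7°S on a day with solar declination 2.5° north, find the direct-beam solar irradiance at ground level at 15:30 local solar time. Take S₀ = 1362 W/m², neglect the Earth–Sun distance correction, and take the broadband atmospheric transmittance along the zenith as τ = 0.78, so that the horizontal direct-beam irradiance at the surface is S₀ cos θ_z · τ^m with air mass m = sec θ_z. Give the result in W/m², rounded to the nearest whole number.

Hour angle H = 15° × (15.5 − 12) = 52.50°.
cos θ_z = sin φ sin δ + cos φ cos δ cos H = (-0.8545)(0.0436) + (0.5195)(0.9990)(0.6088) = 0.2787.
Air mass m = 1/cos θ_z = 1/0.2787 = 3.588; τ^m = 0.78^3.588 = 0.4100.
Surface direct beam = 1362 × 0.2787 × 0.4100 = 155.63 W/m².

156 W/m²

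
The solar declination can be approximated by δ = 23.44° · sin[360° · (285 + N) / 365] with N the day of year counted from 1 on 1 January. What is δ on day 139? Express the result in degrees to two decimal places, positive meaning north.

360 × (285 + 139) / 365 = 418.192°; sin(418.192°) = 0.8498.
δ = 23.44 × 0.8498 = 19.919° ≈ +19.92°.

+19.92°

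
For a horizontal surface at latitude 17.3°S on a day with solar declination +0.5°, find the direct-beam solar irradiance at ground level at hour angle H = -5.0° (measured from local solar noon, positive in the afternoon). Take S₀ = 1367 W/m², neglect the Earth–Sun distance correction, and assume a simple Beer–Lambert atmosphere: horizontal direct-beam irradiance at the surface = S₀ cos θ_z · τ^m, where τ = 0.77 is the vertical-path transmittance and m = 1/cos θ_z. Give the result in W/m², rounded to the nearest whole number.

cos θ_z = sin(-17.3°) sin(0.5°) + cos(-17.3°) cos(0.5°) cos(-5.00°) = -0.0026 + 0.9511 = 0.9485.
Air mass m = 1/cos θ_z = 1/0.9485 = 1.054; τ^m = 0.77^1.054 = 0.7592.
Surface direct beam = 1367 × 0.9485 × 0.7592 = 984.38 W/m².

984 W/m²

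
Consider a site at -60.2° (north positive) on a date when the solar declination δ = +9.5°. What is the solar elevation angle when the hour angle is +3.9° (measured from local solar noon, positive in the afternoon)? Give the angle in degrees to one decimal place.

With φ = -60.2°, δ = 9.5°, H = 3.90°: sin φ sin δ = -0.1432, cos φ cos δ cos H = 0.4890, so cos θ_z = 0.3458.
θ_z = arccos(0.3458) = 69.77°, so the elevation is 90° − 69.77° = 20.23°.

20.2°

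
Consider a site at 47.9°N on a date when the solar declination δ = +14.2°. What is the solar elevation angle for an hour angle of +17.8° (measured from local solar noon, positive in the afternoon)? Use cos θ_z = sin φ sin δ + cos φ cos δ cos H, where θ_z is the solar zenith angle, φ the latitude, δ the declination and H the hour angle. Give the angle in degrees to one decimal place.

53.2°

With φ = 47.9°, δ = 14.2°, H = 17.80°: sin φ sin δ = 0.1820, cos φ cos δ cos H = 0.6188, so cos θ_z = 0.8008.
θ_z = arccos(0.8008) = 36.79°, so the elevation is 90° − 36.79° = 53.21°.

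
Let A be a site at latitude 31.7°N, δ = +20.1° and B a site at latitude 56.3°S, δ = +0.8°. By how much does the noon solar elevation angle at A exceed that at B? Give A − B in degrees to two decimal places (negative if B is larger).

+45.50°

A: 90° − |31.7 − (20.1)| = 78.40°.
B: 90° − |-56.3 − (0.8)| = 32.90°.
A − B = 78.40 − 32.90 = 45.50°.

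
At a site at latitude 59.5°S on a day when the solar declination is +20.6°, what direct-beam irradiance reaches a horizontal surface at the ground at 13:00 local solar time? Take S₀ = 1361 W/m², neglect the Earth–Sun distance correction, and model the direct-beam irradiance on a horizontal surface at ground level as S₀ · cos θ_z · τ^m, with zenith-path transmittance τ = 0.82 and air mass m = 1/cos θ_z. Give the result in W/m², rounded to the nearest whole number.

Hour angle H = 15° × (13 − 12) = 15.00°.
cos θ_z = sin(-59.5°) sin(20.6°) + cos(-59.5°) cos(20.6°) cos(15.00°) = -0.3032 + 0.4589 = 0.1557.
Air mass m = 1/cos θ_z = 1/0.1557 = 6.423; τ^m = 0.82^6.423 = 0.2795.
Surface direct beam = 1361 × 0.1557 × 0.2795 = 59.23 W/m².

59 W/m²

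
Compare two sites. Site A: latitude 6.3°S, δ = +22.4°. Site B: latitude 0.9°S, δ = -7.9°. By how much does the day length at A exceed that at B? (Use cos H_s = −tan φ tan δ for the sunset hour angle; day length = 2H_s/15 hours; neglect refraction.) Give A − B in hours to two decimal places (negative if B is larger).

-0.36 h

A: H_s = arccos(−tan -6.3° · tan 22.4°) = 87.39°, so 2H_s/15 = 11.6520 h.
B: H_s = arccos(−tan -0.9° · tan -7.9°) = 90.12°, so 2H_s/15 = 12.0160 h.
A − B = 11.6520 − 12.0160 = -0.3640 h.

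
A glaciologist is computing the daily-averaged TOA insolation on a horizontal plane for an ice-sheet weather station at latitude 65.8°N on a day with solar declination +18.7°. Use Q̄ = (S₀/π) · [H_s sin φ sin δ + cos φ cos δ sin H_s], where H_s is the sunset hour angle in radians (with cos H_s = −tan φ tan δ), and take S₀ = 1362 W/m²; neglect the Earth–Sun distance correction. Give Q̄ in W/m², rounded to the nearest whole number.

cos H_s = −tan(65.8°) · tan(18.7°) = -0.7532, so H_s = arccos(-0.7532) = 138.87°. In radians, H_s = 2.4237.
H_s sin φ sin δ = 2.4237 × 0.9121 × 0.3206 = 0.7087.
cos φ cos δ sin H_s = 0.4099 × 0.9472 × 0.6578 = 0.2554.
Q̄ = (1362/π) × (0.7087 + 0.2554) = 433.54 × 0.9641 = 417.98 W/m².

418 W/m²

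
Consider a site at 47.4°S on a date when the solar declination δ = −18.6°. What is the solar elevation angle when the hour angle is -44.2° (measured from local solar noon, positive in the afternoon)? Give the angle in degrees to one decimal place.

44.0°

cos θ_z = sin(-47.4°) sin(-18.6°) + cos(-47.4°) cos(-18.6°) cos(-44.20°) = 0.2348 + 0.4599 = 0.6947.
θ_z = arccos(0.6947) = 46.00°, so the elevation is 90° − 46.00° = 44.00°.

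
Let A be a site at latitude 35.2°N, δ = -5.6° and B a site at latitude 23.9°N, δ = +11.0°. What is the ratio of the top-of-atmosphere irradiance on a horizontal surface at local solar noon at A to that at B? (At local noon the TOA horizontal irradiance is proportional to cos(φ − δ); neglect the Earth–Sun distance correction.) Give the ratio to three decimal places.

0.777

A: cos θ_z = cos(35.2° − (-5.6°)) = 0.7570.
B: cos θ_z = cos(23.9° − (11.0°)) = 0.9748.
Ratio A/B = 0.7570 / 0.9748 = 0.7766.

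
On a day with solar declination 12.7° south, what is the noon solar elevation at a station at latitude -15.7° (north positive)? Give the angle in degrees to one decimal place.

87.0°

At local solar noon the hour angle is zero, so the elevation is 90° − |φ − δ| = 90° − |-15.7° − (-12.7°)| = 90° − 3.0° = 87.0°.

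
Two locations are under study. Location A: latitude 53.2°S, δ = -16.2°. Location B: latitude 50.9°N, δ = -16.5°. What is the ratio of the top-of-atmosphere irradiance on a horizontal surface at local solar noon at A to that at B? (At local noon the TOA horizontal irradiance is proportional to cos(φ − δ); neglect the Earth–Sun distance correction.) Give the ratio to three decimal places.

2.078

A: cos θ_z = cos(-53.2° − (-16.2°)) = 0.7986.
B: cos θ_z = cos(50.9° − (-16.5°)) = 0.3843.
Ratio A/B = 0.7986 / 0.3843 = 2.0781.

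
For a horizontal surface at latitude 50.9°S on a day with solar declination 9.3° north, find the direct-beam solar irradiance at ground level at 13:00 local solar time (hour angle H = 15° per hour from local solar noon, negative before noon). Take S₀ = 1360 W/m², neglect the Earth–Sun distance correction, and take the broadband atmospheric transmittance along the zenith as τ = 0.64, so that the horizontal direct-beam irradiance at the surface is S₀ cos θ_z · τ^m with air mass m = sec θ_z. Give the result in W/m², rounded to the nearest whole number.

253 W/m²

Hour angle H = 15° × (13 − 12) = 15.00°.
cos θ_z = sin φ sin δ + cos φ cos δ cos H = (-0.7760)(0.1616) + (0.6307)(0.9869)(0.9659) = 0.4758.
Air mass m = 1/cos θ_z = 1/0.4758 = 2.102; τ^m = 0.64^2.102 = 0.3914.
Surface direct beam = 1360 × 0.4758 × 0.3914 = 253.27 W/m².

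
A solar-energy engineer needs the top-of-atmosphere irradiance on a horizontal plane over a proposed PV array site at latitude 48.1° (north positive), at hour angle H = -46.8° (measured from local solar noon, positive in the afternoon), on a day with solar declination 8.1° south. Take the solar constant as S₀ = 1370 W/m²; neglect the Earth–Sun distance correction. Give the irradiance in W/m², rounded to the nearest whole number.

476 W/m²

cos θ_z = sin(48.1°) sin(-8.1°) + cos(48.1°) cos(-8.1°) cos(-46.80°) = -0.1049 + 0.4526 = 0.3477.
Top-of-atmosphere irradiance = S₀ cos θ_z = 1370 × 0.3477 = 476.35 W/m².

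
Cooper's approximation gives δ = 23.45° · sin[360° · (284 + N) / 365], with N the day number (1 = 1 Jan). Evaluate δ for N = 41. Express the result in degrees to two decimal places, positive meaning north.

-14.90°

360 × (284 + 41) / 365 = 320.548°; sin(320.548°) = -0.6354.
δ = 23.45 × -0.6354 = -14.900° ≈ -14.90°.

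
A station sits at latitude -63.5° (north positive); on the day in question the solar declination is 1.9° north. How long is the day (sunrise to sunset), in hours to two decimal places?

The sunset hour angle satisfies cos H_s = −tan φ tan δ = 0.0665, giving H_s = 86.19°.
Day length = 2 H_s / 15° h⁻¹ = 172.38° / 15 = 11.492 h.

11.49 hours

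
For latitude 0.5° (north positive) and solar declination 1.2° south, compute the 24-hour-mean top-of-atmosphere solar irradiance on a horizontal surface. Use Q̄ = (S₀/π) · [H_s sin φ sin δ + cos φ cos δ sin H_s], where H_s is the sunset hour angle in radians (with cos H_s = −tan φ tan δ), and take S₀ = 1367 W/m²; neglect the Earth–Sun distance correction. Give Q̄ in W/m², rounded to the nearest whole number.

435 W/m²

The sunset hour angle satisfies cos H_s = −tan φ tan δ = 0.0002, giving H_s = 89.99°. In radians, H_s = 1.5706.
H_s sin φ sin δ = 1.5706 × 0.0087 × -0.0209 = -0.0003.
cos φ cos δ sin H_s = 1.0000 × 0.9998 × 1.0000 = 0.9998.
Q̄ = (1367/π) × (-0.0003 + 0.9998) = 435.13 × 0.9995 = 434.91 W/m².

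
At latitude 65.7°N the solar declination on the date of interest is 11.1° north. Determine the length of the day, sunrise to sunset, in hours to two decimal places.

−tan φ tan δ = −(2.2148)(0.1962) = -0.4345; H_s = arccos(-0.4345) = 115.75°.
Day length = 2 H_s / 15° h⁻¹ = 231.50° / 15 = 15.433 h.

15.43 hours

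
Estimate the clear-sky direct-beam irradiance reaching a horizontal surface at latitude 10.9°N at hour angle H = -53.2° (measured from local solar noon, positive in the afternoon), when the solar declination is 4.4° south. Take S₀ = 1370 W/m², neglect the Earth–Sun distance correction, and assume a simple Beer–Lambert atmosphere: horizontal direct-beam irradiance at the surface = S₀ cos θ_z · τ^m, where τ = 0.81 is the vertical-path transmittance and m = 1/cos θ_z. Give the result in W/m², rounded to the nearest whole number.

542 W/m²

With φ = 10.9°, δ = -4.4°, H = -53.20°: sin φ sin δ = -0.0145, cos φ cos δ cos H = 0.5865, so cos θ_z = 0.5720.
Air mass m = 1/cos θ_z = 1/0.5720 = 1.748; τ^m = 0.81^1.748 = 0.6919.
Surface direct beam = 1370 × 0.5720 × 0.6919 = 542.20 W/m².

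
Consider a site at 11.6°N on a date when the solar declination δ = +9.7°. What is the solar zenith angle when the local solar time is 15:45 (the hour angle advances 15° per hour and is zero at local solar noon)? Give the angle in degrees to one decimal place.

55.2°

Hour angle H = 15° × (15.75 − 12) = 56.25°.
cos θ_z = sin(11.6°) sin(9.7°) + cos(11.6°) cos(9.7°) cos(56.25°) = 0.0339 + 0.5364 = 0.5703.
θ_z = arccos(0.5703) = 55.23°.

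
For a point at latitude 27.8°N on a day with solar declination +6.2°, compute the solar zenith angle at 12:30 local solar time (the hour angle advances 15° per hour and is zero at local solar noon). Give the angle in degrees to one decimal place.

Hour angle H = 15° × (12.5 − 12) = 7.50°.
cos θ_z = sin φ sin δ + cos φ cos δ cos H = (0.4664)(0.1080) + (0.8846)(0.9942)(0.9914) = 0.9223.
θ_z = arccos(0.9223) = 22.74°.

22.7°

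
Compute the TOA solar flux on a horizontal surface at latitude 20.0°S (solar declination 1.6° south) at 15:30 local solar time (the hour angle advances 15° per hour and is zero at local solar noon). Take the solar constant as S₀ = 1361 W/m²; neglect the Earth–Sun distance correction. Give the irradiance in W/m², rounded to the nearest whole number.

791 W/m²

Hour angle H = 15° × (15.5 − 12) = 52.50°.
cos θ_z = sin(-20.0°) sin(-1.6°) + cos(-20.0°) cos(-1.6°) cos(52.50°) = 0.0095 + 0.5718 = 0.5813.
Top-of-atmosphere irradiance = S₀ cos θ_z = 1361 × 0.5813 = 791.15 W/m².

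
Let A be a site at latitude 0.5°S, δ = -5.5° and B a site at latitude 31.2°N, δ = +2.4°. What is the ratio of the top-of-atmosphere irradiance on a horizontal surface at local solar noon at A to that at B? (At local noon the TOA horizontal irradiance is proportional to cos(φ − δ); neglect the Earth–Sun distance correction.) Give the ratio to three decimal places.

A: cos θ_z = cos(-0.5° − (-5.5°)) = 0.9962.
B: cos θ_z = cos(31.2° − (2.4°)) = 0.8763.
Ratio A/B = 0.9962 / 0.8763 = 1.1368.

1.137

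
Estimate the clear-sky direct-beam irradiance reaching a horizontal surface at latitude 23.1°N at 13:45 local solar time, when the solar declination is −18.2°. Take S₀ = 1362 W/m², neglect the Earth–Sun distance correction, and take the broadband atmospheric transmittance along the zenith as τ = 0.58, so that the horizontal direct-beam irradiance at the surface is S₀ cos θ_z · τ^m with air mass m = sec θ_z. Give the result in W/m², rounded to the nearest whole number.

395 W/m²

Hour angle H = 15° × (13.75 − 12) = 26.25°.
With φ = 23.1°, δ = -18.2°, H = 26.25°: sin φ sin δ = -0.1225, cos φ cos δ cos H = 0.7837, so cos θ_z = 0.6612.
Air mass m = 1/cos θ_z = 1/0.6612 = 1.512; τ^m = 0.58^1.512 = 0.4388.
Surface direct beam = 1362 × 0.6612 × 0.4388 = 395.16 W/m².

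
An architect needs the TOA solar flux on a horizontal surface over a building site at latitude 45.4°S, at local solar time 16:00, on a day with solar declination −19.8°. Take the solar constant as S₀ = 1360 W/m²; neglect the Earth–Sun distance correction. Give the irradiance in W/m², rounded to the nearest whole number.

777 W/m²

Hour angle H = 15° × (16 − 12) = 60.00°.
cos θ_z = sin(-45.4°) sin(-19.8°) + cos(-45.4°) cos(-19.8°) cos(60.00°) = 0.2412 + 0.3303 = 0.5715.
Top-of-atmosphere irradiance = S₀ cos θ_z = 1360 × 0.5715 = 777.24 W/m².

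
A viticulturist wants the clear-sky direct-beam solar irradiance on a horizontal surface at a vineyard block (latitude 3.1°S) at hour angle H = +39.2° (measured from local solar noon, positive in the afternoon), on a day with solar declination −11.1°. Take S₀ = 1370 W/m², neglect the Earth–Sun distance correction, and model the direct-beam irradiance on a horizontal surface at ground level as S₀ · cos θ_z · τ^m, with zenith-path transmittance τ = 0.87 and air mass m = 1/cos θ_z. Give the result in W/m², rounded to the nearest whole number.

880 W/m²

With φ = -3.1°, δ = -11.1°, H = 39.20°: sin φ sin δ = 0.0104, cos φ cos δ cos H = 0.7593, so cos θ_z = 0.7697.
Air mass m = 1/cos θ_z = 1/0.7697 = 1.299; τ^m = 0.87^1.299 = 0.8345.
Surface direct beam = 1370 × 0.7697 × 0.8345 = 879.97 W/m².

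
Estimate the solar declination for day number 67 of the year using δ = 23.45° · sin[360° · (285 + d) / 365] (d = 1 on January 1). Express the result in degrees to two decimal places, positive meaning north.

360 × (285 + 67) / 365 = 347.178°; sin(347.178°) = -0.2219.
δ = 23.45 × -0.2219 = -5.204° ≈ -5.20°.

-5.20°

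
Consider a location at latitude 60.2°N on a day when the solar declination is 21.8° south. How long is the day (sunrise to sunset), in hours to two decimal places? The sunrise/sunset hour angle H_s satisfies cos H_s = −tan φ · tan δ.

6.09 hours

The sunset hour angle satisfies cos H_s = −tan φ tan δ = 0.6984, giving H_s = 45.70°.
Day length = 2 H_s / 15° h⁻¹ = 91.40° / 15 = 6.093 h.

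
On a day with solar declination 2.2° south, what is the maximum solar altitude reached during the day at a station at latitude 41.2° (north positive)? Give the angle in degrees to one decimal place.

At local solar noon the hour angle is zero, so the elevation is 90° − |φ − δ| = 90° − |41.2° − (-2.2°)| = 90° − 43.4° = 46.6°.

46.6°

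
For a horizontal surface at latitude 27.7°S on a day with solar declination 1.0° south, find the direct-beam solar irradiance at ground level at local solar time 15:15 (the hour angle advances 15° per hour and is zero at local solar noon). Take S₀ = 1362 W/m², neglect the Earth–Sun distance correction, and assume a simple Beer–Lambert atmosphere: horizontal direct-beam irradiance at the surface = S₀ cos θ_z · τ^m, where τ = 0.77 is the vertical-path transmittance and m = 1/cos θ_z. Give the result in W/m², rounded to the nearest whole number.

518 W/m²

Hour angle H = 15° × (15.25 − 12) = 48.75°.
cos θ_z = sin(-27.7°) sin(-1.0°) + cos(-27.7°) cos(-1.0°) cos(48.75°) = 0.0081 + 0.5837 = 0.5918.
Air mass m = 1/cos θ_z = 1/0.5918 = 1.690; τ^m = 0.77^1.690 = 0.6429.
Surface direct beam = 1362 × 0.5918 × 0.6429 = 518.20 W/m².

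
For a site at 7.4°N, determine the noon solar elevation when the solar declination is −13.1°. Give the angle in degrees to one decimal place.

69.5°

At local solar noon the hour angle is zero, so the elevation is 90° − |φ − δ| = 90° − |7.4° − (-13.1°)| = 90° − 20.5° = 69.5°.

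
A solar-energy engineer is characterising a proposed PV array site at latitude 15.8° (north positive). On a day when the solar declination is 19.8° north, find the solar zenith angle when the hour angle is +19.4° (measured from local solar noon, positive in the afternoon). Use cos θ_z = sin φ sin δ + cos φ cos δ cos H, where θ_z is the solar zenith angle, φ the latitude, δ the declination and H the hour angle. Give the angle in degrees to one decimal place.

18.9°

cos θ_z = sin(15.8°) sin(19.8°) + cos(15.8°) cos(19.8°) cos(19.40°) = 0.0922 + 0.8539 = 0.9461.
θ_z = arccos(0.9461) = 18.90°.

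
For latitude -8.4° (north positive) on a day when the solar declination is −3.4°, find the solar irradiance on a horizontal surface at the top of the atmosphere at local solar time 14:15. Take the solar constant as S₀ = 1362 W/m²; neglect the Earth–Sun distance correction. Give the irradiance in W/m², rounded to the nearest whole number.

Hour angle H = 15° × (14.25 − 12) = 33.75°.
cos θ_z = sin φ sin δ + cos φ cos δ cos H = (-0.1461)(-0.0593) + (0.9893)(0.9982)(0.8315) = 0.8298.
Top-of-atmosphere irradiance = S₀ cos θ_z = 1362 × 0.8298 = 1130.19 W/m².

1130 W/m²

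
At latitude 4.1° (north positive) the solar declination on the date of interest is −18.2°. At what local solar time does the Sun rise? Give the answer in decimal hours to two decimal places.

6.09 h

cos H_s = −tan(4.1°) · tan(-18.2°) = 0.0236, so H_s = arccos(0.0236) = 88.65°.
Sunrise is at 12 − H_s/15 = 12 − 5.910 = 6.090 h local solar time.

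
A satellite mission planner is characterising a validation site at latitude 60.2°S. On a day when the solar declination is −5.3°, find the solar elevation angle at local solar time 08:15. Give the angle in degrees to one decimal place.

Hour angle H = 15° × (8.25 − 12) = -56.25°.
cos θ_z = sin(-60.2°) sin(-5.3°) + cos(-60.2°) cos(-5.3°) cos(-56.25°) = 0.0802 + 0.2749 = 0.3551.
θ_z = arccos(0.3551) = 69.20°, so the elevation is 90° − 69.20° = 20.80°.

20.8°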